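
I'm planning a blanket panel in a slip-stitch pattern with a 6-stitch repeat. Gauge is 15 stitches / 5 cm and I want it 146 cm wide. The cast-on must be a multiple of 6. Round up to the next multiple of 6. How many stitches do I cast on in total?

15 / 5 = 3 sts per cm.
146 × 3 = 438.00 sts.
Next multiple of 6: 438.

CO 438 sts.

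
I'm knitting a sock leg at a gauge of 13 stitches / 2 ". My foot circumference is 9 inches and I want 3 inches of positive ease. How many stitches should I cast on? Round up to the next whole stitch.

Finished = 9 + 3 = 12 in.
13 / 2 = 6.5 sts per inch.
12.00 × 6.5 = 78.00 sts.

78 stitches.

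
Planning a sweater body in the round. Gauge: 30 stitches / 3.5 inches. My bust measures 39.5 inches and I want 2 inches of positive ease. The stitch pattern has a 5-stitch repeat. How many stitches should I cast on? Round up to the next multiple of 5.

360 stitches.

Finished = 39.5 + 2 = 41.5 inches.
30 / 3.5 = 8.571 sts/in.
41.5 × 8.571 = 355.71 sts.
Next multiple of 5: 360.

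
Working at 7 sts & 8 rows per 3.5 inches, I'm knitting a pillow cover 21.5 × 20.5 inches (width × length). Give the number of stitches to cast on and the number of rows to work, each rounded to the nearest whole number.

Cast on 43 stitches and work 47 rows.

Stitch gauge = 7/3.5 = 2 sts/in; 21.5 × 2 = 43.00 → 43 sts.
Row gauge = 8/3.5 = 2.286 rows/in; 20.5 × 2.286 = 46.86 → 47 rows.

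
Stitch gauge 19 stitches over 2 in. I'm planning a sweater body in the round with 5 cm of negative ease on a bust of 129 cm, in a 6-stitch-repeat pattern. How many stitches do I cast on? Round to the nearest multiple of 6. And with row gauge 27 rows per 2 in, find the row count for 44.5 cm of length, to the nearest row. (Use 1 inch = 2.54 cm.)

Cast on 462 stitches; work 237 rows.

Finished = 129 − 5 = 124 cm.
124 cm × 1/2.54 = 48.82 inches.
19/2 = 9.5 sts per in; 48.82 × 9.5 = 463.78 sts.
Nearest multiple of 6 → 462.
44.5 cm = 17.52 inches; × 13.5 = 236.52 → 237 rows.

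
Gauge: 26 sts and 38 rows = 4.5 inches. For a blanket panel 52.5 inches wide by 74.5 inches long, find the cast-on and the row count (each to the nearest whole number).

Cast on 303 stitches and work 629 rows.

Stitch gauge = 26/4.5 = 5.778 sts/in; 52.5 × 5.778 = 303.33 → 303 sts.
Row gauge = 38/4.5 = 8.444 rows/in; 74.5 × 8.444 = 629.11 → 629 rows.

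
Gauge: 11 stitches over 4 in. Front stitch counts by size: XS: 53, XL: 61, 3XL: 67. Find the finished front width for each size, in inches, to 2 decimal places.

11/4 = 2.75 sts per in.
XS: 53 / 2.75 = 19.273 → 19.27 in.
XL: 61 / 2.75 = 22.182 → 22.18 in.
3XL: 67 / 2.75 = 24.364 → 24.36 in.

XS 19.27 inches; XL 22.18 inches; 3XL 24.36 inches.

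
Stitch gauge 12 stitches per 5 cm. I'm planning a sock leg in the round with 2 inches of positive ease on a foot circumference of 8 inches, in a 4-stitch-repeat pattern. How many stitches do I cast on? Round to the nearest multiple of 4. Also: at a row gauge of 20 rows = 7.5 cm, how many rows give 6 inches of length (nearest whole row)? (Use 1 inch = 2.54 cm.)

Cast on 60 stitches; work 41 rows.

Finished = 8 + 2 = 10 inches.
10 inches × 2.54 = 25.40 cm.
12/5 = 2.4 sts per cm; 25.40 × 2.4 = 60.96 sts.
Nearest multiple of 4 → 60.
6 inches = 15.24 cm; × 2.667 = 40.64 → 41 rows.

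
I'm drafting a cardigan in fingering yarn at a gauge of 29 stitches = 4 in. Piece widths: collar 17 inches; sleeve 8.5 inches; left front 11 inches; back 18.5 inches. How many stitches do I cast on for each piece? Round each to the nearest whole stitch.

collar 123; sleeve 62; left front 80; back 134.

Rate = 29/4 = 7.25 sts per in.
collar: 17 × 7.25 = 123.25 → 123.
sleeve: 8.5 × 7.25 = 61.62 → 62.
left front: 11 × 7.25 = 79.75 → 80.
back: 18.5 × 7.25 = 134.12 → 134.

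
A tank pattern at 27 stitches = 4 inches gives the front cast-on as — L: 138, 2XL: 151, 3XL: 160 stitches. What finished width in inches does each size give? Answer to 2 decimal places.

27/4 = 6.75 sts per in.
L: 138 / 6.75 = 20.444 → 20.44 in.
2XL: 151 / 6.75 = 22.370 → 22.37 in.
3XL: 160 / 6.75 = 23.704 → 23.70 in.

L 20.44 inches; 2XL 22.37 inches; 3XL 23.70 inches.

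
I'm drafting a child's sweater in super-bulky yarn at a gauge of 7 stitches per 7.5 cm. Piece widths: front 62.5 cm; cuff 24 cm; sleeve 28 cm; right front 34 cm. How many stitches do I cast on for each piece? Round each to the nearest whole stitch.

front 58; cuff 22; sleeve 26; right front 32.

Rate = 7/7.5 = 0.933 sts per cm.
front: 62.5 × 0.933 = 58.33 → 58.
cuff: 24 × 0.933 = 22.40 → 22.
sleeve: 28 × 0.933 = 26.13 → 26.
right front: 34 × 0.933 = 31.73 → 32.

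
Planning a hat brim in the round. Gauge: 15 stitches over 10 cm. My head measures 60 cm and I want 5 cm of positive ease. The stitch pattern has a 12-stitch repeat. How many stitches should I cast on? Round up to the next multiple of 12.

108 stitches.

Finished = 60 + 5 = 65 cm.
15 / 10 = 1.5 sts/cm.
65 × 1.5 = 97.50 sts.
Next multiple of 12: 108.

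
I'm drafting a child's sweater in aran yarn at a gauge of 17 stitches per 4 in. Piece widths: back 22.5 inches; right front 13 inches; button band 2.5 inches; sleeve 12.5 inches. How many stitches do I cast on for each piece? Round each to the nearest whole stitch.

Rate = 17/4 = 4.25 sts per in.
back: 22.5 × 4.25 = 95.62 → 96.
right front: 13 × 4.25 = 55.25 → 55.
button band: 2.5 × 4.25 = 10.62 → 11.
sleeve: 12.5 × 4.25 = 53.12 → 53.

back 96; right front 55; button band 11; sleeve 53.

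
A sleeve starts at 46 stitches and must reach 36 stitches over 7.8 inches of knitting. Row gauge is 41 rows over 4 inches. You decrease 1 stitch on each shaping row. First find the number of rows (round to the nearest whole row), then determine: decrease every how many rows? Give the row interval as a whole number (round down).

Decrease every 8th row.

Rows = 7.8 × 10.25 = 80.0 → 80 rows.
Stitches to remove: 10 → 10 shaping rows (at 1 st each).
80 / 10 = 8.00 → every 8 rows.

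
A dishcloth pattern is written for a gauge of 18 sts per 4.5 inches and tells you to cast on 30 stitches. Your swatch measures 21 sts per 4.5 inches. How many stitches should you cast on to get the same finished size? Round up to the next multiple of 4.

CO 36 sts.

Scale factor = 21 / 18 = 1.167.
30 × 21 / 18 = 35.00 sts.
→ 36 sts.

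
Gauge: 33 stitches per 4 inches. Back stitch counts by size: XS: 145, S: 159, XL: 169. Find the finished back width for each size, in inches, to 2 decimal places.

33/4 = 8.25 sts per in.
XS: 145 / 8.25 = 17.576 → 17.58 in.
S: 159 / 8.25 = 19.273 → 19.27 in.
XL: 169 / 8.25 = 20.485 → 20.48 in.

XS 17.58 inches; S 19.27 inches; XL 20.48 inches.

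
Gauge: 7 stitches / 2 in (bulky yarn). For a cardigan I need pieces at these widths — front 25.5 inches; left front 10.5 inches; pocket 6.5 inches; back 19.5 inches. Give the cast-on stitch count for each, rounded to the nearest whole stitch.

Rate = 7/2 = 3.5 sts per in.
front: 25.5 × 3.5 = 89.25 → 89.
left front: 10.5 × 3.5 = 36.75 → 37.
pocket: 6.5 × 3.5 = 22.75 → 23.
back: 19.5 × 3.5 = 68.25 → 68.

front 89; left front 37; pocket 23; back 68.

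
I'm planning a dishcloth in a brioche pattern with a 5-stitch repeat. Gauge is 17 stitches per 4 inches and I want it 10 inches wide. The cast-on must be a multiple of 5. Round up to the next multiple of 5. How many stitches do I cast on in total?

45 stitches.

17 / 4 = 4.25 sts per inch.
10 × 4.25 = 42.50 sts.
Next multiple of 5: 45.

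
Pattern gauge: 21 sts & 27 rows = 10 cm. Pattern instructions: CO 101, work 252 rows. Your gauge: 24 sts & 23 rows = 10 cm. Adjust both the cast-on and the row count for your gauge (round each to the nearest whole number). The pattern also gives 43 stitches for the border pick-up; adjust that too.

Cast on 115 stitches; work 215 rows; border pick-up 49 stitches.

Stitches: 101 × 24/21 = 115.43 → 115.
Rows: 252 × 23/27 = 214.67 → 215.
border pick-up: 43 × 24/21 = 49.14 → 49.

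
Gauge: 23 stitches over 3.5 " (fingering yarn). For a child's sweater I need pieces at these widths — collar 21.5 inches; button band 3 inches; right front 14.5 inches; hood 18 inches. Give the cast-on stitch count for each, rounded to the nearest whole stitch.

collar 141; button band 20; right front 95; hood 118.

Rate = 23/3.5 = 6.571 sts per in.
collar: 21.5 × 6.571 = 141.29 → 141.
button band: 3 × 6.571 = 19.71 → 20.
right front: 14.5 × 6.571 = 95.29 → 95.
hood: 18 × 6.571 = 118.29 → 118.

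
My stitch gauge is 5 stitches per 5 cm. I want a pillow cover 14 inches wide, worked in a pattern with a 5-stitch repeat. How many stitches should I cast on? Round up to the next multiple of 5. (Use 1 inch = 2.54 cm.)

CO 40 sts.

14 in = 14 × 2.54 = 35.56 cm.
5 / 5 = 1 sts/cm.
35.56 × 1 = 35.56 sts.
→ 40.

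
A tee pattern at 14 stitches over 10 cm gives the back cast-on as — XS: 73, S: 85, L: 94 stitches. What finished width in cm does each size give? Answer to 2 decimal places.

14/10 = 1.4 sts per cm.
XS: 73 / 1.4 = 52.143 → 52.14 cm.
S: 85 / 1.4 = 60.714 → 60.71 cm.
L: 94 / 1.4 = 67.143 → 67.14 cm.

XS 52.14 cm; S 60.71 cm; L 67.14 cm.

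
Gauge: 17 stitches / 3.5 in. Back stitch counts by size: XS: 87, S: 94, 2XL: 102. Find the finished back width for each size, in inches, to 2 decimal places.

17/3.5 = 4.857 sts per in.
XS: 87 / 4.857 = 17.912 → 17.91 in.
S: 94 / 4.857 = 19.353 → 19.35 in.
2XL: 102 / 4.857 = 21.000 → 21.00 in.

XS 17.91 inches; S 19.35 inches; 2XL 21.00 inches.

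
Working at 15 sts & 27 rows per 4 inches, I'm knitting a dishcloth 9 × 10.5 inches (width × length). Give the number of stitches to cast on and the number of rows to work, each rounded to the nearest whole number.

Stitch gauge = 15/4 = 3.75 sts/in; 9 × 3.75 = 33.75 → 34 sts.
Row gauge = 27/4 = 6.75 rows/in; 10.5 × 6.75 = 70.88 → 71 rows.

Cast on 34 stitches and work 71 rows.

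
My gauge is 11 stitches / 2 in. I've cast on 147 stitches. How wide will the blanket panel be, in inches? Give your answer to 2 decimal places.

26.73 inches.

11 stitches / 2 inch = 5.5 stitches per inch.
147 / 5.5 = 26.727 inches.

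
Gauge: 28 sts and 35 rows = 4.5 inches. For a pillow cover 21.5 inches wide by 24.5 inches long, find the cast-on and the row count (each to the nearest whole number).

Cast on 134 stitches and work 191 rows.

Stitch gauge = 28/4.5 = 6.222 sts/in; 21.5 × 6.222 = 133.78 → 134 sts.
Row gauge = 35/4.5 = 7.778 rows/in; 24.5 × 7.778 = 190.56 → 191 rows.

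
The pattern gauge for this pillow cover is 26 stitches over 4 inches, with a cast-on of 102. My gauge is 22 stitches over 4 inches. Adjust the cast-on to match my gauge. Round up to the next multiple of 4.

Scale factor = 22 / 26 = 0.846.
102 × 22 / 26 = 86.31 sts.
→ 88 sts.

Cast on 88 stitches.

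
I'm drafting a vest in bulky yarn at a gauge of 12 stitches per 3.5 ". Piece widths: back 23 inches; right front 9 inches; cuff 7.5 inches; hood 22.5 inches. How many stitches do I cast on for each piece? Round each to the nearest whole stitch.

Rate = 12/3.5 = 3.429 sts per in.
back: 23 × 3.429 = 78.86 → 79.
right front: 9 × 3.429 = 30.86 → 31.
cuff: 7.5 × 3.429 = 25.71 → 26.
hood: 22.5 × 3.429 = 77.14 → 77.

back 79; right front 31; cuff 26; hood 77.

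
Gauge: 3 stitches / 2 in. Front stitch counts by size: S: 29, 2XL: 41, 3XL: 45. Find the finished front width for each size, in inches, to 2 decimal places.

3/2 = 1.5 sts per in.
S: 29 / 1.5 = 19.333 → 19.33 in.
2XL: 41 / 1.5 = 27.333 → 27.33 in.
3XL: 45 / 1.5 = 30.000 → 30.00 in.

S 19.33 inches; 2XL 27.33 inches; 3XL 30.00 inches.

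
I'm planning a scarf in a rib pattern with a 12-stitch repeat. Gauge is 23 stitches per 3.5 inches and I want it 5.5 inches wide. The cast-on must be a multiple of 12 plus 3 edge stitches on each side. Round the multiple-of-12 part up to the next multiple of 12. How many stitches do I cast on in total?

23 / 3.5 = 6.571 sts per inch.
5.5 × 6.571 = 36.14 sts.
Less 6 edge sts → 30.14 for the repeat.
Next multiple of 12: 36.
Add back 6 edge sts → 42.

42 stitches.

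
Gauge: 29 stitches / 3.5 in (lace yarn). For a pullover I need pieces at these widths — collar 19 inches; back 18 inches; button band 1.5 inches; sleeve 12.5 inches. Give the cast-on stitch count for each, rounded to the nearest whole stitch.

collar 157; back 149; button band 12; sleeve 104.

Rate = 29/3.5 = 8.286 sts per in.
collar: 19 × 8.286 = 157.43 → 157.
back: 18 × 8.286 = 149.14 → 149.
button band: 1.5 × 8.286 = 12.43 → 12.
sleeve: 12.5 × 8.286 = 103.57 → 104.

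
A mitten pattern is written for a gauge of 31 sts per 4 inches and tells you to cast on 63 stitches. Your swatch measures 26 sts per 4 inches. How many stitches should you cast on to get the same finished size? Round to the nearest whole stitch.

Cast on 53 stitches.

Scale factor = 26 / 31 = 0.839.
63 × 26 / 31 = 52.84 sts.
→ 53 sts.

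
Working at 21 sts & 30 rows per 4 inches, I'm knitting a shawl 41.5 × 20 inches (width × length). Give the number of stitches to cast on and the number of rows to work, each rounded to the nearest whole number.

Stitch gauge = 21/4 = 5.25 sts/in; 41.5 × 5.25 = 217.88 → 218 sts.
Row gauge = 30/4 = 7.5 rows/in; 20 × 7.5 = 150.00 → 150 rows.

Cast on 218 stitches and work 150 rows.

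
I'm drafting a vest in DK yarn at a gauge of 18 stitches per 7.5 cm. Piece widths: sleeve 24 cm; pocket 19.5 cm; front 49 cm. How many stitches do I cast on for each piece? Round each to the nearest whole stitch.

sleeve 58; pocket 47; front 118.

Rate = 18/7.5 = 2.4 sts per cm.
sleeve: 24 × 2.4 = 57.60 → 58.
pocket: 19.5 × 2.4 = 46.80 → 47.
front: 49 × 2.4 = 117.60 → 118.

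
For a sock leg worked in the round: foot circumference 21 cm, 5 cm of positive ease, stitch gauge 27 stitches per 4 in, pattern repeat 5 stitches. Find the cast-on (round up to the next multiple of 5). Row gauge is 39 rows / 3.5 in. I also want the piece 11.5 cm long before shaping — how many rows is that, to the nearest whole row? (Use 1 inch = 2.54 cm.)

Finished = 21 + 5 = 26 cm.
26 cm × 1/2.54 = 10.24 inches.
27/4 = 6.75 sts per in; 10.24 × 6.75 = 69.09 sts.
Next multiple of 5 → 70.
11.5 cm = 4.53 inches; × 11.143 = 50.45 → 50 rows.

Cast on 70 stitches; work 50 rows.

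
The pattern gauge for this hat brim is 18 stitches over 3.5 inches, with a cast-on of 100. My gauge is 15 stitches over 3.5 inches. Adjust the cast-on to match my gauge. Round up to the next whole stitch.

CO 84 sts.

Scale factor = 15 / 18 = 0.833.
100 × 15 / 18 = 83.33 sts.
→ 84 sts.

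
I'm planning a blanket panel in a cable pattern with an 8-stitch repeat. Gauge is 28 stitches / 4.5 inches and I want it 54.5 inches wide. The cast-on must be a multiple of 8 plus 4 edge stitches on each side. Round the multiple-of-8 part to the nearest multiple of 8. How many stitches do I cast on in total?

336 stitches.

28 / 4.5 = 6.222 sts per inch.
54.5 × 6.222 = 339.11 sts.
Less 8 edge sts → 331.11 for the repeat.
Nearest multiple of 8: 328.
Add back 8 edge sts → 336.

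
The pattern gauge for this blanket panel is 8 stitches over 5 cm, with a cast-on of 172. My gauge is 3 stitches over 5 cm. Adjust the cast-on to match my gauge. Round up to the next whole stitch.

Scale factor = 3 / 8 = 0.375.
172 × 3 / 8 = 64.50 sts.
→ 65 sts.

Cast on 65 stitches.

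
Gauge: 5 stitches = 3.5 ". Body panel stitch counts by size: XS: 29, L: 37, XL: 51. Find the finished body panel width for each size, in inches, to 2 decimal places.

XS 20.30 inches; L 25.90 inches; XL 35.70 inches.

5/3.5 = 1.429 sts per in.
XS: 29 / 1.429 = 20.300 → 20.30 in.
L: 37 / 1.429 = 25.900 → 25.90 in.
XL: 51 / 1.429 = 35.700 → 35.70 in.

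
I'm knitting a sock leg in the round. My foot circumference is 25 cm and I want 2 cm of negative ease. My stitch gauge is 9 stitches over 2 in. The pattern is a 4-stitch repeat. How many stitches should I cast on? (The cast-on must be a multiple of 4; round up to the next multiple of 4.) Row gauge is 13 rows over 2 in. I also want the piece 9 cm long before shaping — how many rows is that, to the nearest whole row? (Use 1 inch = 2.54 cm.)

Finished = 25 − 2 = 23 cm.
23 cm × 1/2.54 = 9.06 inches.
9/2 = 4.5 sts per in; 9.06 × 4.5 = 40.75 sts.
Next multiple of 4 → 44.
9 cm = 3.54 inches; × 6.5 = 23.03 → 23 rows.

Cast on 44 stitches; work 23 rows.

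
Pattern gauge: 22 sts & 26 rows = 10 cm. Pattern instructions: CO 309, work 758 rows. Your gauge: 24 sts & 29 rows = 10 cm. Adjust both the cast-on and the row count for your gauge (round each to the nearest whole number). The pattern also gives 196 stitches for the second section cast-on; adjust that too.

Stitches: 309 × 24/22 = 337.09 → 337.
Rows: 758 × 29/26 = 845.46 → 845.
second section cast-on: 196 × 24/22 = 213.82 → 214.

Cast on 337 stitches; work 845 rows; second section cast-on 214 stitches.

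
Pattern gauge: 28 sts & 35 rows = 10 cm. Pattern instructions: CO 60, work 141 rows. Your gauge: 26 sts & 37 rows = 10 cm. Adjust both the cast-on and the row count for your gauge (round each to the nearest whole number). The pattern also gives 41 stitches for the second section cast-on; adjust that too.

Stitches: 60 × 26/28 = 55.71 → 56.
Rows: 141 × 37/35 = 149.06 → 149.
second section cast-on: 41 × 26/28 = 38.07 → 38.

Cast on 56 stitches; work 149 rows; second section cast-on 38 stitches.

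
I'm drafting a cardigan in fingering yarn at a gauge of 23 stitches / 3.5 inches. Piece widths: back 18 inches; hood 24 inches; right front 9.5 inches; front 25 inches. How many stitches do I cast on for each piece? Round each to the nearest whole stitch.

back 118; hood 158; right front 62; front 164.

Rate = 23/3.5 = 6.571 sts per in.
back: 18 × 6.571 = 118.29 → 118.
hood: 24 × 6.571 = 157.71 → 158.
right front: 9.5 × 6.571 = 62.43 → 62.
front: 25 × 6.571 = 164.29 → 164.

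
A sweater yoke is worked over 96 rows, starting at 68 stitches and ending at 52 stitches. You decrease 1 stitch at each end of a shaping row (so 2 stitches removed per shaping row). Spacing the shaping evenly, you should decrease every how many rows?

Stitches to remove: |52 − 68| = 16.
Shaping rows needed: 16 / 2 = 8.
96 rows / 8 = every 12 rows.

Decrease every 12th row.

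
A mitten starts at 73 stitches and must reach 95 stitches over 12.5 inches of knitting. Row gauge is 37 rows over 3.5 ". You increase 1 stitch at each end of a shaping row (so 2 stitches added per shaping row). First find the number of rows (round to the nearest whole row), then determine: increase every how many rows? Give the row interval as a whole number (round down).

Increase every 12th row.

Rows = 12.5 × 10.571 = 132.1 → 132 rows.
Stitches to add: 22 → 11 shaping rows (at 2 st each).
132 / 11 = 12.00 → every 12 rows.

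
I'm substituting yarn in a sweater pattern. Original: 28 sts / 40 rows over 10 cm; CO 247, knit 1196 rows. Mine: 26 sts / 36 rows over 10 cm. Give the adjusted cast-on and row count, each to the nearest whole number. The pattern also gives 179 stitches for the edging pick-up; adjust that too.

Cast on 229 stitches; work 1076 rows; edging pick-up 166 stitches.

Stitches: 247 × 26/28 = 229.36 → 229.
Rows: 1196 × 36/40 = 1076.40 → 1076.
edging pick-up: 179 × 26/28 = 166.21 → 166.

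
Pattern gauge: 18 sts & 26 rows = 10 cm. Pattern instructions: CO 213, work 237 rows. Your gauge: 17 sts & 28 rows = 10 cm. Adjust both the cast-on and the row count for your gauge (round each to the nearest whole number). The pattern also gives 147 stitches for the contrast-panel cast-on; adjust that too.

Cast on 201 stitches; work 255 rows; contrast-panel cast-on 139 stitches.

Stitches: 213 × 17/18 = 201.17 → 201.
Rows: 237 × 28/26 = 255.23 → 255.
contrast-panel cast-on: 147 × 17/18 = 138.83 → 139.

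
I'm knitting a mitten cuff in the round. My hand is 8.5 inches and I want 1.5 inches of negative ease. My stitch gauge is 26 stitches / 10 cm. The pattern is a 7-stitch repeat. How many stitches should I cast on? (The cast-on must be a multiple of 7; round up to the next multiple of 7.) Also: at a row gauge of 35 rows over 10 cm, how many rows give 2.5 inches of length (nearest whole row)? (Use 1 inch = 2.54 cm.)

Finished = 8.5 − 1.5 = 7 inches.
7 inches × 2.54 = 17.78 cm.
26/10 = 2.6 sts per cm; 17.78 × 2.6 = 46.23 sts.
Next multiple of 7 → 49.
2.5 inches = 6.35 cm; × 3.5 = 22.23 → 22 rows.

Cast on 49 stitches; work 22 rows.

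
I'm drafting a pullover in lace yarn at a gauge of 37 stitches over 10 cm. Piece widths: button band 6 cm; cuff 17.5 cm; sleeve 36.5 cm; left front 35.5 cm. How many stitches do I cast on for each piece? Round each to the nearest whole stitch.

Rate = 37/10 = 3.7 sts per cm.
button band: 6 × 3.7 = 22.20 → 22.
cuff: 17.5 × 3.7 = 64.75 → 65.
sleeve: 36.5 × 3.7 = 135.05 → 135.
left front: 35.5 × 3.7 = 131.35 → 131.

button band 22; cuff 65; sleeve 135; left front 131.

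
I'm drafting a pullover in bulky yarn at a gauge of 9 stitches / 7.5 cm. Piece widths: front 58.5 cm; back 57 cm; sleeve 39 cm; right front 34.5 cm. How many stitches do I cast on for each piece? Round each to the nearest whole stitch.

front 70; back 68; sleeve 47; right front 41.

Rate = 9/7.5 = 1.2 sts per cm.
front: 58.5 × 1.2 = 70.20 → 70.
back: 57 × 1.2 = 68.40 → 68.
sleeve: 39 × 1.2 = 46.80 → 47.
right front: 34.5 × 1.2 = 41.40 → 41.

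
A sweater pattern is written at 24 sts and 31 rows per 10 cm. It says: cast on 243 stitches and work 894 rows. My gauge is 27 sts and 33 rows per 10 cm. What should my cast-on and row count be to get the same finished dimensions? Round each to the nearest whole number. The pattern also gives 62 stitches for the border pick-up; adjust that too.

Cast on 273 stitches; work 952 rows; border pick-up 70 stitches.

Stitches: 243 × 27/24 = 273.38 → 273.
Rows: 894 × 33/31 = 951.68 → 952.
border pick-up: 62 × 27/24 = 69.75 → 70.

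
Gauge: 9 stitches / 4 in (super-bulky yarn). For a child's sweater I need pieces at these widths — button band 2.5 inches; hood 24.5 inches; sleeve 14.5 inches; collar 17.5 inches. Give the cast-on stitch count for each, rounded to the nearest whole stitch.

button band 6; hood 55; sleeve 33; collar 39.

Rate = 9/4 = 2.25 sts per in.
button band: 2.5 × 2.25 = 5.62 → 6.
hood: 24.5 × 2.25 = 55.12 → 55.
sleeve: 14.5 × 2.25 = 32.62 → 33.
collar: 17.5 × 2.25 = 39.38 → 39.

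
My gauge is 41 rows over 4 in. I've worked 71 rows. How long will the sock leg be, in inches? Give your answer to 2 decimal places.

41 rows / 4 inch = 10.25 rows per inch.
71 / 10.25 = 6.927 inches.

6.93 inches.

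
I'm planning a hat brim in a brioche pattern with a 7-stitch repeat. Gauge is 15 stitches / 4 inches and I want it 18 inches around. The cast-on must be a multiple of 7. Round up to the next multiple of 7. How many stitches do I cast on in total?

15 / 4 = 3.75 sts per inch.
18 × 3.75 = 67.50 sts.
Next multiple of 7: 70.

CO 70 sts.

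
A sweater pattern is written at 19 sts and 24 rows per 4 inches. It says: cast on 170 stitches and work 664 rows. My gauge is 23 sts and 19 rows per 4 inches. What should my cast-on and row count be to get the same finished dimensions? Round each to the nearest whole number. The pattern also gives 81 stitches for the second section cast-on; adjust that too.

Stitches: 170 × 23/19 = 205.79 → 206.
Rows: 664 × 19/24 = 525.67 → 526.
second section cast-on: 81 × 23/19 = 98.05 → 98.

Cast on 206 stitches; work 526 rows; second section cast-on 98 stitches.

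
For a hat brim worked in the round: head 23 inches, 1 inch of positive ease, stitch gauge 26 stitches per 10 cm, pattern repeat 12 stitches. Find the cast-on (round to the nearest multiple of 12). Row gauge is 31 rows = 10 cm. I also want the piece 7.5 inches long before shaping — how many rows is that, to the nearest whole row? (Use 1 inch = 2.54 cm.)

Cast on 156 stitches; work 59 rows.

Finished = 23 + 1 = 24 inches.
24 inches × 2.54 = 60.96 cm.
26/10 = 2.6 sts per cm; 60.96 × 2.6 = 158.50 sts.
Nearest multiple of 12 → 156.
7.5 inches = 19.05 cm; × 3.1 = 59.05 → 59 rows.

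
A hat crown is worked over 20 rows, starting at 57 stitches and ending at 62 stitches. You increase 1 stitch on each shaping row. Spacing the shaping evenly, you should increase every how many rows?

Increase every 4th row.

Stitches to add: |62 − 57| = 5.
Shaping rows needed: 5 / 1 = 5.
20 rows / 5 = every 4 rows.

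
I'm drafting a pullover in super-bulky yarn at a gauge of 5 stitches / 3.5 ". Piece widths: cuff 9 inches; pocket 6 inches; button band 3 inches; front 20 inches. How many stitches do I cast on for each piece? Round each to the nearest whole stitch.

Rate = 5/3.5 = 1.429 sts per in.
cuff: 9 × 1.429 = 12.86 → 13.
pocket: 6 × 1.429 = 8.57 → 9.
button band: 3 × 1.429 = 4.29 → 4.
front: 20 × 1.429 = 28.57 → 29.

cuff 13; pocket 9; button band 4; front 29.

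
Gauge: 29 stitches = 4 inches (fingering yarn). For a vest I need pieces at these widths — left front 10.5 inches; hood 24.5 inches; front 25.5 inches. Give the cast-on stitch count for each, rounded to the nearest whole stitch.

Rate = 29/4 = 7.25 sts per in.
left front: 10.5 × 7.25 = 76.12 → 76.
hood: 24.5 × 7.25 = 177.62 → 178.
front: 25.5 × 7.25 = 184.88 → 185.

left front 76; hood 178; front 185.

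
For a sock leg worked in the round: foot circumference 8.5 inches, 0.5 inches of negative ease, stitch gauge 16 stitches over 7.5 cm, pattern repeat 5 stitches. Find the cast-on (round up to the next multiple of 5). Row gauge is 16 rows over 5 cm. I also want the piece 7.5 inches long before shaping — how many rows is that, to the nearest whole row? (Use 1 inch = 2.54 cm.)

Finished = 8.5 − 0.5 = 8 inches.
8 inches × 2.54 = 20.32 cm.
16/7.5 = 2.133 sts per cm; 20.32 × 2.133 = 43.35 sts.
Next multiple of 5 → 45.
7.5 inches = 19.05 cm; × 3.2 = 60.96 → 61 rows.

Cast on 45 stitches; work 61 rows.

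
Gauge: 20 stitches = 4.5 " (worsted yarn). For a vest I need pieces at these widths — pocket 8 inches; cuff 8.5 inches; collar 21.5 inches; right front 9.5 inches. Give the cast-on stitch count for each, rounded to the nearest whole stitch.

Rate = 20/4.5 = 4.444 sts per in.
pocket: 8 × 4.444 = 35.56 → 36.
cuff: 8.5 × 4.444 = 37.78 → 38.
collar: 21.5 × 4.444 = 95.56 → 96.
right front: 9.5 × 4.444 = 42.22 → 42.

pocket 36; cuff 38; collar 96; right front 42.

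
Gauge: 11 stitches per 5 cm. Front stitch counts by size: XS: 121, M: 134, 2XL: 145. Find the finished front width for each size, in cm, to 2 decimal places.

XS 55.00 cm; M 60.91 cm; 2XL 65.91 cm.

11/5 = 2.2 sts per cm.
XS: 121 / 2.2 = 55.000 → 55.00 cm.
M: 134 / 2.2 = 60.909 → 60.91 cm.
2XL: 145 / 2.2 = 65.909 → 65.91 cm.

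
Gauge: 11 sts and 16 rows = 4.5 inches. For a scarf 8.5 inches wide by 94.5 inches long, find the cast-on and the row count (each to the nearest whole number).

Stitch gauge = 11/4.5 = 2.444 sts/in; 8.5 × 2.444 = 20.78 → 21 sts.
Row gauge = 16/4.5 = 3.556 rows/in; 94.5 × 3.556 = 336.00 → 336 rows.

Cast on 21 stitches and work 336 rows.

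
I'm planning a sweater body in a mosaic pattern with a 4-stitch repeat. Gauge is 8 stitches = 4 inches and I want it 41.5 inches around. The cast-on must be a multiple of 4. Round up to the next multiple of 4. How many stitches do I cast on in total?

8 / 4 = 2 sts per inch.
41.5 × 2 = 83.00 sts.
Next multiple of 4: 84.

84 stitches.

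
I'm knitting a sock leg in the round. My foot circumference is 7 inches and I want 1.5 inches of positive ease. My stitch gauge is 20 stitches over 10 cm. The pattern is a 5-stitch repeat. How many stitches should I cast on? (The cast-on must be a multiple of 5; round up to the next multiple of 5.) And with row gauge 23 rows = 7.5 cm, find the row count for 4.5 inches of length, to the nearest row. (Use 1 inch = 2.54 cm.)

Finished = 7 + 1.5 = 8.5 inches.
8.5 inches × 2.54 = 21.59 cm.
20/10 = 2 sts per cm; 21.59 × 2 = 43.18 sts.
Next multiple of 5 → 45.
4.5 inches = 11.43 cm; × 3.067 = 35.05 → 35 rows.

Cast on 45 stitches; work 35 rows.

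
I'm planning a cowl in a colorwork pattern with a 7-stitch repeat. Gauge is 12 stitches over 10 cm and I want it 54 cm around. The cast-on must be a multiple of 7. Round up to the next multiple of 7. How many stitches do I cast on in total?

CO 70 sts.

12 / 10 = 1.2 sts per cm.
54 × 1.2 = 64.80 sts.
Next multiple of 7: 70.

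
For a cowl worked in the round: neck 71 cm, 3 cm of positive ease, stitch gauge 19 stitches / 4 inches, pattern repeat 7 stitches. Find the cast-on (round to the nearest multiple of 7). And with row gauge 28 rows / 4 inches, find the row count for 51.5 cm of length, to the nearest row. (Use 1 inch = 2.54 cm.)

Finished = 71 + 3 = 74 cm.
74 cm × 1/2.54 = 29.13 inches.
19/4 = 4.75 sts per in; 29.13 × 4.75 = 138.39 sts.
Nearest multiple of 7 → 140.
51.5 cm = 20.28 inches; × 7 = 141.93 → 142 rows.

Cast on 140 stitches; work 142 rows.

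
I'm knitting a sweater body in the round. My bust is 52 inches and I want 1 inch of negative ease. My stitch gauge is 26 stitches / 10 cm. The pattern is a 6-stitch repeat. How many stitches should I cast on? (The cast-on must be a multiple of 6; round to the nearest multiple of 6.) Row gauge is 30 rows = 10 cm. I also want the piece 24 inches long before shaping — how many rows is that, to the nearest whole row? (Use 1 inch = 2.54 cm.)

Cast on 336 stitches; work 183 rows.

Finished = 52 − 1 = 51 inches.
51 inches × 2.54 = 129.54 cm.
26/10 = 2.6 sts per cm; 129.54 × 2.6 = 336.80 sts.
Nearest multiple of 6 → 336.
24 inches = 60.96 cm; × 3 = 182.88 → 183 rows.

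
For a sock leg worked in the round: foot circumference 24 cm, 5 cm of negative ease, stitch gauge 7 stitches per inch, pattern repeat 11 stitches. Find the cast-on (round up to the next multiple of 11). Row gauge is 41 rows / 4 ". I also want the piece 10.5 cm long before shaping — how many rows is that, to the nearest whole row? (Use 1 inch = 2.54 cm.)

Finished = 24 − 5 = 19 cm.
19 cm × 1/2.54 = 7.48 inches.
7/1 = 7 sts per in; 7.48 × 7 = 52.36 sts.
Next multiple of 11 → 55.
10.5 cm = 4.13 inches; × 10.25 = 42.37 → 42 rows.

Cast on 55 stitches; work 42 rows.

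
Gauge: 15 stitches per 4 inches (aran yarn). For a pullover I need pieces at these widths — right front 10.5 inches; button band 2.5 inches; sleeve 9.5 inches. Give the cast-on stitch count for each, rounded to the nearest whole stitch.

Rate = 15/4 = 3.75 sts per in.
right front: 10.5 × 3.75 = 39.38 → 39.
button band: 2.5 × 3.75 = 9.38 → 9.
sleeve: 9.5 × 3.75 = 35.62 → 36.

right front 39; button band 9; sleeve 36.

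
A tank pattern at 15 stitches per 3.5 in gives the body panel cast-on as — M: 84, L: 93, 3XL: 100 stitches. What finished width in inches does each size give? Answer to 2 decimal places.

15/3.5 = 4.286 sts per in.
M: 84 / 4.286 = 19.600 → 19.60 in.
L: 93 / 4.286 = 21.700 → 21.70 in.
3XL: 100 / 4.286 = 23.333 → 23.33 in.

M 19.60 inches; L 21.70 inches; 3XL 23.33 inches.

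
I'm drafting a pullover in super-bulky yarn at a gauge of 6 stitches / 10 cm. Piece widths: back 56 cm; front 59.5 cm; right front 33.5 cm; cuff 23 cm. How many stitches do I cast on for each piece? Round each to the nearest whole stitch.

Rate = 6/10 = 0.6 sts per cm.
back: 56 × 0.6 = 33.60 → 34.
front: 59.5 × 0.6 = 35.70 → 36.
right front: 33.5 × 0.6 = 20.10 → 20.
cuff: 23 × 0.6 = 13.80 → 14.

back 34; front 36; right front 20; cuff 14.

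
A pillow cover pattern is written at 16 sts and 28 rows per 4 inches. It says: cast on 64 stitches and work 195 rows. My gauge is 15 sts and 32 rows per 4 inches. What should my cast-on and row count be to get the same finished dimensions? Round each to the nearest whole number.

Cast on 60 stitches; work 223 rows.

Stitches: 64 × 15/16 = 60.00 → 60.
Rows: 195 × 32/28 = 222.86 → 223.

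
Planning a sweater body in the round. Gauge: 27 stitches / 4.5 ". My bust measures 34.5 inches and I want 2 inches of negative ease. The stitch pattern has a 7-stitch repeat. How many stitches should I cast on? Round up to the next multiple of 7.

Finished = 34.5 − 2 = 32.5 inches.
27 / 4.5 = 6 sts/in.
32.5 × 6 = 195.00 sts.
Next multiple of 7: 196.

196 stitches.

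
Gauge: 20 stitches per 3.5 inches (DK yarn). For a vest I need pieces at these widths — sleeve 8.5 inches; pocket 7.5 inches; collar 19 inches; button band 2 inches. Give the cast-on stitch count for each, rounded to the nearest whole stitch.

Rate = 20/3.5 = 5.714 sts per in.
sleeve: 8.5 × 5.714 = 48.57 → 49.
pocket: 7.5 × 5.714 = 42.86 → 43.
collar: 19 × 5.714 = 108.57 → 109.
button band: 2 × 5.714 = 11.43 → 11.

sleeve 49; pocket 43; collar 109; button band 11.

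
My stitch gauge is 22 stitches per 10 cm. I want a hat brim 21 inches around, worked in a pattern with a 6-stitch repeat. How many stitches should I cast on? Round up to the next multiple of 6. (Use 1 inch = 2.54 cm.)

120 stitches.

21 in = 21 × 2.54 = 53.34 cm.
22 / 10 = 2.2 sts/cm.
53.34 × 2.2 = 117.35 sts.
→ 120.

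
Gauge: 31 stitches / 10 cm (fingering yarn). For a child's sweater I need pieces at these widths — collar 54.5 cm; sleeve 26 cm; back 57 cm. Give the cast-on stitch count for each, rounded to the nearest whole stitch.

collar 169; sleeve 81; back 177.

Rate = 31/10 = 3.1 sts per cm.
collar: 54.5 × 3.1 = 168.95 → 169.
sleeve: 26 × 3.1 = 80.60 → 81.
back: 57 × 3.1 = 176.70 → 177.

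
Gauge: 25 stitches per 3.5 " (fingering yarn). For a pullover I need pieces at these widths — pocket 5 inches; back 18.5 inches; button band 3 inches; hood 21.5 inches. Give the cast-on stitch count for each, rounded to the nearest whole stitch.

Rate = 25/3.5 = 7.143 sts per in.
pocket: 5 × 7.143 = 35.71 → 36.
back: 18.5 × 7.143 = 132.14 → 132.
button band: 3 × 7.143 = 21.43 → 21.
hood: 21.5 × 7.143 = 153.57 → 154.

pocket 36; back 132; button band 21; hood 154.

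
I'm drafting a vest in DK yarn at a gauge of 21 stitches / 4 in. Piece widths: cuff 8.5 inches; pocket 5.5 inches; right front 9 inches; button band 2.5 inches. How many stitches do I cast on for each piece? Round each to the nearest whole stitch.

Rate = 21/4 = 5.25 sts per in.
cuff: 8.5 × 5.25 = 44.62 → 45.
pocket: 5.5 × 5.25 = 28.88 → 29.
right front: 9 × 5.25 = 47.25 → 47.
button band: 2.5 × 5.25 = 13.12 → 13.

cuff 45; pocket 29; right front 47; button band 13.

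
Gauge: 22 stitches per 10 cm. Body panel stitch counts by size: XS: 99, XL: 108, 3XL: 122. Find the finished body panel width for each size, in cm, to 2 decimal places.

XS 45.00 cm; XL 49.09 cm; 3XL 55.45 cm.

22/10 = 2.2 sts per cm.
XS: 99 / 2.2 = 45.000 → 45.00 cm.
XL: 108 / 2.2 = 49.091 → 49.09 cm.
3XL: 122 / 2.2 = 55.455 → 55.45 cm.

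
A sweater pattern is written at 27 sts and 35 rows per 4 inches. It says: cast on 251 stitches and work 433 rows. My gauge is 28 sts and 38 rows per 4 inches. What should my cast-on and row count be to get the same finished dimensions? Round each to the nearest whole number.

Cast on 260 stitches; work 470 rows.

Stitches: 251 × 28/27 = 260.30 → 260.
Rows: 433 × 38/35 = 470.11 → 470.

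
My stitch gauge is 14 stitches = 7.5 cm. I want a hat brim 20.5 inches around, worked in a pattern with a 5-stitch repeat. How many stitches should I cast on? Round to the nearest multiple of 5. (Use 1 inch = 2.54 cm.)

20.5 in = 20.5 × 2.54 = 52.07 cm.
14 / 7.5 = 1.867 sts/cm.
52.07 × 1.867 = 97.20 sts.
→ 95.

CO 95 sts.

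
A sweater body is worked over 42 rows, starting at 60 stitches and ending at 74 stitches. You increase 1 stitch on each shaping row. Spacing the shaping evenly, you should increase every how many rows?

Stitches to add: |74 − 60| = 14.
Shaping rows needed: 14 / 1 = 14.
42 rows / 14 = every 3 rows.

Increase every 3rd row.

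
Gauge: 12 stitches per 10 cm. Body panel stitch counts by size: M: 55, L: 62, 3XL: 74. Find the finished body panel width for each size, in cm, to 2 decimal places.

12/10 = 1.2 sts per cm.
M: 55 / 1.2 = 45.833 → 45.83 cm.
L: 62 / 1.2 = 51.667 → 51.67 cm.
3XL: 74 / 1.2 = 61.667 → 61.67 cm.

M 45.83 cm; L 51.67 cm; 3XL 61.67 cm.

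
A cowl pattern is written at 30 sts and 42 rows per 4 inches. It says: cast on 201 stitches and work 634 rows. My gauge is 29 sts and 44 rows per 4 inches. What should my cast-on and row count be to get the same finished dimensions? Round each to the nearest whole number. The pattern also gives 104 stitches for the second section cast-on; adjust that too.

Stitches: 201 × 29/30 = 194.30 → 194.
Rows: 634 × 44/42 = 664.19 → 664.
second section cast-on: 104 × 29/30 = 100.53 → 101.

Cast on 194 stitches; work 664 rows; second section cast-on 101 stitches.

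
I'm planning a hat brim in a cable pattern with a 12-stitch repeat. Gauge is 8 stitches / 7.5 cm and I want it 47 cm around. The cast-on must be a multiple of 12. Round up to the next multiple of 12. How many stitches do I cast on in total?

CO 60 sts.

8 / 7.5 = 1.067 sts per cm.
47 × 1.067 = 50.13 sts.
Next multiple of 12: 60.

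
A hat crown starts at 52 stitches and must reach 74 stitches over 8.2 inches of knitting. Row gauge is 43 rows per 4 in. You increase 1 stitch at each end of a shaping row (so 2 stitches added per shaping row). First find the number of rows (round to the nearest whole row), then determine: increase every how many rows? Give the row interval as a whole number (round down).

Increase every 8th row.

Rows = 8.2 × 10.75 = 88.1 → 88 rows.
Stitches to add: 22 → 11 shaping rows (at 2 st each).
88 / 11 = 8.00 → every 8 rows.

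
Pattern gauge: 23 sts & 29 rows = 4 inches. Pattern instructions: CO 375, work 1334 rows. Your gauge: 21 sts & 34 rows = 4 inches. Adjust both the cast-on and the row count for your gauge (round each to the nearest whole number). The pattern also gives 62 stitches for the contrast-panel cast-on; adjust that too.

Stitches: 375 × 21/23 = 342.39 → 342.
Rows: 1334 × 34/29 = 1564.00 → 1564.
contrast-panel cast-on: 62 × 21/23 = 56.61 → 57.

Cast on 342 stitches; work 1564 rows; contrast-panel cast-on 57 stitches.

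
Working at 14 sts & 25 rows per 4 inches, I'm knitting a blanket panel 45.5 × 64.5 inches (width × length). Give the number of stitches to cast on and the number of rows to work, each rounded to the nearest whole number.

Cast on 159 stitches and work 403 rows.

Stitch gauge = 14/4 = 3.5 sts/in; 45.5 × 3.5 = 159.25 → 159 sts.
Row gauge = 25/4 = 6.25 rows/in; 64.5 × 6.25 = 403.12 → 403 rows.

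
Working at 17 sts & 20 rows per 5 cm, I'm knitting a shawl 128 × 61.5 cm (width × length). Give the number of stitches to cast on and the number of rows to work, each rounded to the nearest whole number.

Cast on 435 stitches and work 246 rows.

Stitch gauge = 17/5 = 3.4 sts/cm; 128 × 3.4 = 435.20 → 435 sts.
Row gauge = 20/5 = 4 rows/cm; 61.5 × 4 = 246.00 → 246 rows.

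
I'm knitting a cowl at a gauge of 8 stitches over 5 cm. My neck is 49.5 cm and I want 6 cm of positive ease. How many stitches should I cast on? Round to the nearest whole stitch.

Finished = 49.5 + 6 = 55.5 cm.
8 / 5 = 1.6 sts per cm.
55.50 × 1.6 = 88.80 sts.
→ 89 sts.

Cast on 89 stitches.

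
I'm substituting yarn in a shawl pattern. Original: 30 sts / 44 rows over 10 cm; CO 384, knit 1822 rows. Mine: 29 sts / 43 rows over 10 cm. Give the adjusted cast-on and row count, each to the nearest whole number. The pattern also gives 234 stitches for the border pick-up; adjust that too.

Cast on 371 stitches; work 1781 rows; border pick-up 226 stitches.

Stitches: 384 × 29/30 = 371.20 → 371.
Rows: 1822 × 43/44 = 1780.59 → 1781.
border pick-up: 234 × 29/30 = 226.20 → 226.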